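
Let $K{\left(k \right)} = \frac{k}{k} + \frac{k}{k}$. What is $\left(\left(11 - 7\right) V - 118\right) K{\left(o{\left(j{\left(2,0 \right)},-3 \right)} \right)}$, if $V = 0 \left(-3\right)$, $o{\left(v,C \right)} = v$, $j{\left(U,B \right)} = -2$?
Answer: $-236$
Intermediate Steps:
$V = 0$
$K{\left(k \right)} = 2$ ($K{\left(k \right)} = 1 + 1 = 2$)
$\left(\left(11 - 7\right) V - 118\right) K{\left(o{\left(j{\left(2,0 \right)},-3 \right)} \right)} = \left(\left(11 - 7\right) 0 - 118\right) 2 = \left(4 \cdot 0 - 118\right) 2 = \left(0 - 118\right) 2 = \left(-118\right) 2 = -236$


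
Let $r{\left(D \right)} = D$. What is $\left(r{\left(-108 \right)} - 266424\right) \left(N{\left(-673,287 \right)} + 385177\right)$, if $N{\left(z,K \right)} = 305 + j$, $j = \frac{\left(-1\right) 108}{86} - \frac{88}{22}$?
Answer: $- \frac{4417901166000}{43} \approx -1.0274 \cdot 10^{11}$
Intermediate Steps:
$j = - \frac{226}{43}$ ($j = \left(-108\right) \frac{1}{86} - 4 = - \frac{54}{43} - 4 = - \frac{226}{43} \approx -5.2558$)
$N{\left(z,K \right)} = \frac{12889}{43}$ ($N{\left(z,K \right)} = 305 - \frac{226}{43} = \frac{12889}{43}$)
$\left(r{\left(-108 \right)} - 266424\right) \left(N{\left(-673,287 \right)} + 385177\right) = \left(-108 - 266424\right) \left(\frac{12889}{43} + 385177\right) = \left(-266532\right) \frac{16575500}{43} = - \frac{4417901166000}{43}$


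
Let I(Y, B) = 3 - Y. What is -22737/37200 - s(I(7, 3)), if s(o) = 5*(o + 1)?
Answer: 178421/12400 ≈ 14.389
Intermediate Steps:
s(o) = 5 + 5*o (s(o) = 5*(1 + o) = 5 + 5*o)
-22737/37200 - s(I(7, 3)) = -22737/37200 - (5 + 5*(3 - 1*7)) = -22737*1/37200 - (5 + 5*(3 - 7)) = -7579/12400 - (5 + 5*(-4)) = -7579/12400 - (5 - 20) = -7579/12400 - 1*(-15) = -7579/12400 + 15 = 178421/12400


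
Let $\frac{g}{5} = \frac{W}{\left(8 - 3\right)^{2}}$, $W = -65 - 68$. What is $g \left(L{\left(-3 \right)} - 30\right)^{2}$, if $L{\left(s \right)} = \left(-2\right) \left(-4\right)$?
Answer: $- \frac{64372}{5} \approx -12874.0$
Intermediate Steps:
$L{\left(s \right)} = 8$
$W = -133$ ($W = -65 - 68 = -133$)
$g = - \frac{133}{5}$ ($g = 5 \left(- \frac{133}{\left(8 - 3\right)^{2}}\right) = 5 \left(- \frac{133}{5^{2}}\right) = 5 \left(- \frac{133}{25}\right) = - \frac{133}{5} \approx -26.6$)
$g \left(L{\left(-3 \right)} - 30\right)^{2} = - \frac{133 \left(8 - 30\right)^{2}}{5} = - \frac{133 \left(-22\right)^{2}}{5} = \left(- \frac{133}{5}\right) 484 = - \frac{64372}{5}$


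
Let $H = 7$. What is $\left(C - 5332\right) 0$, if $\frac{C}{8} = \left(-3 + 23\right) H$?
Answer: $0$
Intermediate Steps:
$C = 1120$ ($C = 8 \left(-3 + 23\right) 7 = 8 \cdot 20 \cdot 7 = 8 \cdot 140 = 1120$)
$\left(C - 5332\right) 0 = \left(1120 - 5332\right) 0 = \left(-4212\right) 0 = 0$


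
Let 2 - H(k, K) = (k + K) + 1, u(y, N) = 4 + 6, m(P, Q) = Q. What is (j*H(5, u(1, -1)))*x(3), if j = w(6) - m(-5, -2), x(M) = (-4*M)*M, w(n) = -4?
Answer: -1008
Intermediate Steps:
u(y, N) = 10
x(M) = -4*M**2
H(k, K) = 1 - K - k (H(k, K) = 2 - ((k + K) + 1) = 2 - ((K + k) + 1) = 2 - (1 + K + k) = 2 + (-1 - K - k) = 1 - K - k)
j = -2 (j = -4 - 1*(-2) = -4 + 2 = -2)
(j*H(5, u(1, -1)))*x(3) = (-2*(1 - 1*10 - 1*5))*(-4*3**2) = (-2*(1 - 10 - 5))*(-4*9) = -2*(-14)*(-36) = 28*(-36) = -1008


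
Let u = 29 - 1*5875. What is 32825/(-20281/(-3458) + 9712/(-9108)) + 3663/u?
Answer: 40832884331613/5969842454 ≈ 6839.9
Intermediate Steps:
u = -5846 (u = 29 - 5875 = -5846)
32825/(-20281/(-3458) + 9712/(-9108)) + 3663/u = 32825/(-20281/(-3458) + 9712/(-9108)) + 3663/(-5846) = 32825/(-20281*(-1/3458) + 9712*(-1/9108)) + 3663*(-1/5846) = 32825/(20281/3458 - 2428/2277) - 99/158 = 32825/(37783813/7873866) - 99/158 = 32825*(7873866/37783813) - 99/158 = 258459651450/37783813 - 99/158 = 40832884331613/5969842454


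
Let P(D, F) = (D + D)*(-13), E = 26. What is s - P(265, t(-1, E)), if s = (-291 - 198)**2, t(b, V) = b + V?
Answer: 246011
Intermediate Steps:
t(b, V) = V + b
P(D, F) = -26*D (P(D, F) = (2*D)*(-13) = -26*D)
s = 239121 (s = (-489)**2 = 239121)
s - P(265, t(-1, E)) = 239121 - (-26)*265 = 239121 - 1*(-6890) = 239121 + 6890 = 246011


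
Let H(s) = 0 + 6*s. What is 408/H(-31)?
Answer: -68/31 ≈ -2.1936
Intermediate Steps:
H(s) = 6*s
408/H(-31) = 408/((6*(-31))) = 408/(-186) = 408*(-1/186) = -68/31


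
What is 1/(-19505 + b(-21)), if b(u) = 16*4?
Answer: -1/19441 ≈ -5.1438e-5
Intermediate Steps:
b(u) = 64
1/(-19505 + b(-21)) = 1/(-19505 + 64) = 1/(-19441) = -1/19441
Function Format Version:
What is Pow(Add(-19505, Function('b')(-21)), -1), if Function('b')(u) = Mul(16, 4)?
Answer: Rational(-1, 19441) ≈ -5.1438e-5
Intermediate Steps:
Function('b')(u) = 64
Pow(Add(-19505, Function('b')(-21)), -1) = Pow(Add(-19505, 64), -1) = Pow(-19441, -1) = Rational(-1, 19441)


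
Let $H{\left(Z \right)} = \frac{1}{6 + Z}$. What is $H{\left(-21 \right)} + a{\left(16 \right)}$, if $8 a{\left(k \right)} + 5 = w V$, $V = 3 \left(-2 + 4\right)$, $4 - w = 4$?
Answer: $- \frac{83}{120} \approx -0.69167$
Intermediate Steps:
$w = 0$ ($w = 4 - 4 = 0$)
$V = 6$ ($V = 3 \cdot 2 = 6$)
$a{\left(k \right)} = - \frac{5}{8}$ ($a{\left(k \right)} = - \frac{5}{8} + \frac{0 \cdot 6}{8} = - \frac{5}{8} + \frac{1}{8} \cdot 0 = - \frac{5}{8} + 0 = - \frac{5}{8}$)
$H{\left(-21 \right)} + a{\left(16 \right)} = \frac{1}{6 - 21} - \frac{5}{8} = \frac{1}{-15} - \frac{5}{8} = - \frac{1}{15} - \frac{5}{8} = - \frac{83}{120}$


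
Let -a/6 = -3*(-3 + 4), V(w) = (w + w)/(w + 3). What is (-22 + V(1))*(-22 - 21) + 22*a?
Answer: 2641/2 ≈ 1320.5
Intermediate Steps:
V(w) = 2*w/(3 + w) (V(w) = (2*w)/(3 + w) = 2*w/(3 + w))
a = 18 (a = -(-18)*(-3 + 4) = -(-18) = -6*(-3) = 18)
(-22 + V(1))*(-22 - 21) + 22*a = (-22 + 2*1/(3 + 1))*(-22 - 21) + 22*18 = (-22 + 2*1/4)*(-43) + 396 = (-22 + 2*1*(1/4))*(-43) + 396 = (-22 + 1/2)*(-43) + 396 = -43/2*(-43) + 396 = 1849/2 + 396 = 2641/2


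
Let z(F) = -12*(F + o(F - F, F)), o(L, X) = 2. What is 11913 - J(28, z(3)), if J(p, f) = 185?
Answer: 11728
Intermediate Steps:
z(F) = -24 - 12*F (z(F) = -12*(F + 2) = -12*(2 + F) = -24 - 12*F)
11913 - J(28, z(3)) = 11913 - 1*185 = 11913 - 185 = 11728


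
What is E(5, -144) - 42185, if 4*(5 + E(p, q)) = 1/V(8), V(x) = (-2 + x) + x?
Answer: -2362639/56 ≈ -42190.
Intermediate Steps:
V(x) = -2 + 2*x
E(p, q) = -279/56 (E(p, q) = -5 + 1/(4*(-2 + 2*8)) = -5 + 1/(4*(-2 + 16)) = -5 + (1/4)/14 = -5 + (1/4)*(1/14) = -5 + 1/56 = -279/56)
E(5, -144) - 42185 = -279/56 - 42185 = -2362639/56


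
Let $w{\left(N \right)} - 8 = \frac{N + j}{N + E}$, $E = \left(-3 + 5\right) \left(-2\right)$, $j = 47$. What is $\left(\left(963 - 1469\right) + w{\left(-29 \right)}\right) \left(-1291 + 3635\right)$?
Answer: $- \frac{12854496}{11} \approx -1.1686 \cdot 10^{6}$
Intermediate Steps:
$E = -4$ ($E = 2 \left(-2\right) = -4$)
$w{\left(N \right)} = 8 + \frac{47 + N}{-4 + N}$ ($w{\left(N \right)} = 8 + \frac{N + 47}{N - 4} = 8 + \frac{47 + N}{-4 + N}$)
$\left(\left(963 - 1469\right) + w{\left(-29 \right)}\right) \left(-1291 + 3635\right) = \left(\left(963 - 1469\right) + \frac{3 \left(5 + 3 \left(-29\right)\right)}{-4 - 29}\right) \left(-1291 + 3635\right) = \left(-506 + \frac{3 \left(5 - 87\right)}{-33}\right) 2344 = \left(-506 + 3 \left(- \frac{1}{33}\right) \left(-82\right)\right) 2344 = \left(-506 + \frac{82}{11}\right) 2344 = \left(- \frac{5484}{11}\right) 2344 = - \frac{12854496}{11}$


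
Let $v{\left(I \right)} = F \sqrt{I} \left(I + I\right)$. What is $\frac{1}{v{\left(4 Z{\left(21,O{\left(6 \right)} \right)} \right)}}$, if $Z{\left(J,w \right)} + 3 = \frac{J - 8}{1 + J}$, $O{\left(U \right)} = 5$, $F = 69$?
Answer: $\frac{11 i \sqrt{1166}}{1550568} \approx 0.00024224 i$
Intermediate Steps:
$Z{\left(J,w \right)} = -3 + \frac{-8 + J}{1 + J}$ ($Z{\left(J,w \right)} = -3 + \frac{J - 8}{1 + J} = -3 + \frac{-8 + J}{1 + J}$)
$v{\left(I \right)} = 138 I^{\frac{3}{2}}$ ($v{\left(I \right)} = 69 \sqrt{I} \left(I + I\right) = 69 \sqrt{I} 2 I = 138 I^{\frac{3}{2}}$)
$\frac{1}{v{\left(4 Z{\left(21,O{\left(6 \right)} \right)} \right)}} = \frac{1}{138 \left(4 \frac{-11 - 42}{1 + 21}\right)^{\frac{3}{2}}} = \frac{1}{138 \left(4 \frac{-11 - 42}{22}\right)^{\frac{3}{2}}} = \frac{1}{138 \left(4 \cdot \frac{1}{22} \left(-53\right)\right)^{\frac{3}{2}}} = \frac{1}{138 \left(4 \left(- \frac{53}{22}\right)\right)^{\frac{3}{2}}} = \frac{1}{138 \left(- \frac{106}{11}\right)^{\frac{3}{2}}} = \frac{1}{138 \left(- \frac{106 i \sqrt{1166}}{121}\right)} = \frac{1}{\left(- \frac{14628}{121}\right) i \sqrt{1166}} = \frac{11 i \sqrt{1166}}{1550568}$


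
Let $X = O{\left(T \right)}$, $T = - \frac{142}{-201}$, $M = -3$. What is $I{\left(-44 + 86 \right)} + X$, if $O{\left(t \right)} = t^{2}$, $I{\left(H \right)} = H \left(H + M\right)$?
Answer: $\frac{66197002}{40401} \approx 1638.5$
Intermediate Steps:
$I{\left(H \right)} = H \left(-3 + H\right)$ ($I{\left(H \right)} = H \left(H - 3\right) = H \left(-3 + H\right)$)
$T = \frac{142}{201}$ ($T = \left(-142\right) \left(- \frac{1}{201}\right) = \frac{142}{201} \approx 0.70647$)
$X = \frac{20164}{40401}$ ($X = \left(\frac{142}{201}\right)^{2} = \frac{20164}{40401} \approx 0.4991$)
$I{\left(-44 + 86 \right)} + X = \left(-44 + 86\right) \left(-3 + \left(-44 + 86\right)\right) + \frac{20164}{40401} = 42 \left(-3 + 42\right) + \frac{20164}{40401} = 42 \cdot 39 + \frac{20164}{40401} = 1638 + \frac{20164}{40401} = \frac{66197002}{40401}$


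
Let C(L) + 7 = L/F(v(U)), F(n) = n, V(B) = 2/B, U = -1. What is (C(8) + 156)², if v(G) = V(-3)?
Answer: 18769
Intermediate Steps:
v(G) = -⅔ (v(G) = 2/(-3) = 2*(-⅓) = -⅔)
C(L) = -7 - 3*L/2 (C(L) = -7 + L/(-⅔) = -7 + L*(-3/2) = -7 - 3*L/2)
(C(8) + 156)² = ((-7 - 3/2*8) + 156)² = ((-7 - 12) + 156)² = (-19 + 156)² = 137² = 18769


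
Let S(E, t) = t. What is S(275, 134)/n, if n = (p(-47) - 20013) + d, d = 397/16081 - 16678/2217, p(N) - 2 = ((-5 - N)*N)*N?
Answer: 2388655659/1296995492395 ≈ 0.0018417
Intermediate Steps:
p(N) = 2 + N**2*(-5 - N) (p(N) = 2 + ((-5 - N)*N)*N = 2 + (N*(-5 - N))*N = 2 + N**2*(-5 - N))
d = -267318769/35651577 (d = 397*(1/16081) - 16678*1/2217 = 397/16081 - 16678/2217 = -267318769/35651577 ≈ -7.4981)
n = 2593990984790/35651577 (n = ((2 - 1*(-47)**3 - 5*(-47)**2) - 20013) - 267318769/35651577 = ((2 - 1*(-103823) - 5*2209) - 20013) - 267318769/35651577 = ((2 + 103823 - 11045) - 20013) - 267318769/35651577 = (92780 - 20013) - 267318769/35651577 = 72767 - 267318769/35651577 = 2593990984790/35651577 ≈ 72760.)
S(275, 134)/n = 134/(2593990984790/35651577) = 134*(35651577/2593990984790) = 2388655659/1296995492395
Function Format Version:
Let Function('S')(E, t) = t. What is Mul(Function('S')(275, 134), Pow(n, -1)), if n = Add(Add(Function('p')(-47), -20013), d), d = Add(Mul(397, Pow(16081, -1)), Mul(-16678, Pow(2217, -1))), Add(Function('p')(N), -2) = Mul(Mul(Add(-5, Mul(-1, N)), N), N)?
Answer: Rational(2388655659, 1296995492395) ≈ 0.0018417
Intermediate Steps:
Function('p')(N) = Add(2, Mul(Pow(N, 2), Add(-5, Mul(-1, N)))) (Function('p')(N) = Add(2, Mul(Mul(Add(-5, Mul(-1, N)), N), N)) = Add(2, Mul(Mul(N, Add(-5, Mul(-1, N))), N)) = Add(2, Mul(Pow(N, 2), Add(-5, Mul(-1, N)))))
d = Rational(-267318769, 35651577) (d = Add(Mul(397, Rational(1, 16081)), Mul(-16678, Rational(1, 2217))) = Add(Rational(397, 16081), Rational(-16678, 2217)) = Rational(-267318769, 35651577) ≈ -7.4981)
n = Rational(2593990984790, 35651577) (n = Add(Add(Add(2, Mul(-1, Pow(-47, 3)), Mul(-5, Pow(-47, 2))), -20013), Rational(-267318769, 35651577)) = Add(Add(Add(2, Mul(-1, -103823), Mul(-5, 2209)), -20013), Rational(-267318769, 35651577)) = Add(Add(Add(2, 103823, -11045), -20013), Rational(-267318769, 35651577)) = Add(Add(92780, -20013), Rational(-267318769, 35651577)) = Add(72767, Rational(-267318769, 35651577)) = Rational(2593990984790, 35651577) ≈ 72760.)
Mul(Function('S')(275, 134), Pow(n, -1)) = Mul(134, Pow(Rational(2593990984790, 35651577), -1)) = Mul(134, Rational(35651577, 2593990984790)) = Rational(2388655659, 1296995492395)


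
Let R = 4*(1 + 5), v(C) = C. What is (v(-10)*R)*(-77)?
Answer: 18480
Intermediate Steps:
R = 24 (R = 4*6 = 24)
(v(-10)*R)*(-77) = -10*24*(-77) = -240*(-77) = 18480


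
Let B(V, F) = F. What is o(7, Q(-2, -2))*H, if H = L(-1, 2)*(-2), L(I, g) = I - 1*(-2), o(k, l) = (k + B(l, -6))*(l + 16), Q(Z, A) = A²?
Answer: -40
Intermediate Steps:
o(k, l) = (-6 + k)*(16 + l) (o(k, l) = (k - 6)*(l + 16) = (-6 + k)*(16 + l))
L(I, g) = 2 + I (L(I, g) = I + 2 = 2 + I)
H = -2 (H = (2 - 1)*(-2) = 1*(-2) = -2)
o(7, Q(-2, -2))*H = (-96 - 6*(-2)² + 16*7 + 7*(-2)²)*(-2) = (-96 - 6*4 + 112 + 7*4)*(-2) = (-96 - 24 + 112 + 28)*(-2) = 20*(-2) = -40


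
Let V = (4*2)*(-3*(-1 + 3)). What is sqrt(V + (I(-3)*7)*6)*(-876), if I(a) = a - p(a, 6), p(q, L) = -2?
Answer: -2628*I*sqrt(10) ≈ -8310.5*I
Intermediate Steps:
I(a) = 2 + a (I(a) = a - 1*(-2) = a + 2 = 2 + a)
V = -48 (V = 8*(-3*2) = 8*(-6) = -48)
sqrt(V + (I(-3)*7)*6)*(-876) = sqrt(-48 + ((2 - 3)*7)*6)*(-876) = sqrt(-48 - 1*7*6)*(-876) = sqrt(-48 - 7*6)*(-876) = sqrt(-48 - 42)*(-876) = sqrt(-90)*(-876) = (3*I*sqrt(10))*(-876) = -2628*I*sqrt(10)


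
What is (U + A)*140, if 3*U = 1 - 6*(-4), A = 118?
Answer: 53060/3 ≈ 17687.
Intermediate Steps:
U = 25/3 (U = (1 - 6*(-4))/3 = (1 + 24)/3 = (⅓)*25 = 25/3 ≈ 8.3333)
(U + A)*140 = (25/3 + 118)*140 = (379/3)*140 = 53060/3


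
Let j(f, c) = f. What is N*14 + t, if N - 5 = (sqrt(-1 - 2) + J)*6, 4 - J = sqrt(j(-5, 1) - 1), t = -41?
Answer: 365 - 84*I*sqrt(6) + 84*I*sqrt(3) ≈ 365.0 - 60.265*I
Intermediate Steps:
J = 4 - I*sqrt(6) (J = 4 - sqrt(-5 - 1) = 4 - sqrt(-6) = 4 - I*sqrt(6) ≈ 4.0 - 2.4495*I)
N = 29 - 6*I*sqrt(6) + 6*I*sqrt(3) (N = 5 + (sqrt(-1 - 2) + (4 - I*sqrt(6)))*6 = 5 + (sqrt(-3) + (4 - I*sqrt(6)))*6 = 5 + (I*sqrt(3) + (4 - I*sqrt(6)))*6 = 5 + (4 + I*sqrt(3) - I*sqrt(6))*6 = 5 + (24 - 6*I*sqrt(6) + 6*I*sqrt(3)) = 29 - 6*I*sqrt(6) + 6*I*sqrt(3) ≈ 29.0 - 4.3046*I)
N*14 + t = (29 - 6*I*sqrt(6) + 6*I*sqrt(3))*14 - 41 = (406 - 84*I*sqrt(6) + 84*I*sqrt(3)) - 41 = 365 - 84*I*sqrt(6) + 84*I*sqrt(3)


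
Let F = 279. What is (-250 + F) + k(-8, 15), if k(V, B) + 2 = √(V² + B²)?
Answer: 44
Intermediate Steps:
k(V, B) = -2 + √(B² + V²) (k(V, B) = -2 + √(V² + B²) = -2 + √(B² + V²))
(-250 + F) + k(-8, 15) = (-250 + 279) + (-2 + √(15² + (-8)²)) = 29 + (-2 + √(225 + 64)) = 29 + (-2 + √289) = 29 + (-2 + 17) = 29 + 15 = 44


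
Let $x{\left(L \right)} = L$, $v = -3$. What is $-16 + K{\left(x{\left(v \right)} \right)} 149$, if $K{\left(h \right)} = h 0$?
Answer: $-16$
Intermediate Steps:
$K{\left(h \right)} = 0$
$-16 + K{\left(x{\left(v \right)} \right)} 149 = -16 + 0 \cdot 149 = -16 + 0 = -16$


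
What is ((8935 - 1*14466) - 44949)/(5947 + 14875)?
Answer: -25240/10411 ≈ -2.4244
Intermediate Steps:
((8935 - 1*14466) - 44949)/(5947 + 14875) = ((8935 - 14466) - 44949)/20822 = (-5531 - 44949)*(1/20822) = -50480*1/20822 = -25240/10411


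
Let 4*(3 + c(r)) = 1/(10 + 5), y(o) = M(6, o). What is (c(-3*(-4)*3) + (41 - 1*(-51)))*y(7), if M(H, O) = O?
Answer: 37387/60 ≈ 623.12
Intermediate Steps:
y(o) = o
c(r) = -179/60 (c(r) = -3 + 1/(4*(10 + 5)) = -3 + (1/4)/15 = -3 + (1/4)*(1/15) = -3 + 1/60 = -179/60)
(c(-3*(-4)*3) + (41 - 1*(-51)))*y(7) = (-179/60 + (41 - 1*(-51)))*7 = (-179/60 + (41 + 51))*7 = (-179/60 + 92)*7 = (5341/60)*7 = 37387/60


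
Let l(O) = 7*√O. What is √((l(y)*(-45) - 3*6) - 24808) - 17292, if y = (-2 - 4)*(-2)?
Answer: -17292 + I*√(24826 + 630*√3) ≈ -17292.0 + 160.99*I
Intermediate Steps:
y = 12 (y = -6*(-2) = 12)
√((l(y)*(-45) - 3*6) - 24808) - 17292 = √(((7*√12)*(-45) - 3*6) - 24808) - 17292 = √(((7*(2*√3))*(-45) - 18) - 24808) - 17292 = √(((14*√3)*(-45) - 18) - 24808) - 17292 = √((-630*√3 - 18) - 24808) - 17292 = √((-18 - 630*√3) - 24808) - 17292 = √(-24826 - 630*√3) - 17292 = -17292 + √(-24826 - 630*√3)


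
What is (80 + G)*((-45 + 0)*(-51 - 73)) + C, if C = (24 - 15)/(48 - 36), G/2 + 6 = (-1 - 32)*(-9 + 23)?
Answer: -19105917/4 ≈ -4.7765e+6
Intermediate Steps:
G = -936 (G = -12 + 2*((-1 - 32)*(-9 + 23)) = -12 + 2*(-33*14) = -12 + 2*(-462) = -12 - 924 = -936)
C = 3/4 (C = 9/12 = 9*(1/12) = 3/4 ≈ 0.75000)
(80 + G)*((-45 + 0)*(-51 - 73)) + C = (80 - 936)*((-45 + 0)*(-51 - 73)) + 3/4 = -(-38520)*(-124) + 3/4 = -856*5580 + 3/4 = -4776480 + 3/4 = -19105917/4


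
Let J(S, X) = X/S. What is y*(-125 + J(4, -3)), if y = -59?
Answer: 29677/4 ≈ 7419.3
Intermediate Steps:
y*(-125 + J(4, -3)) = -59*(-125 - 3/4) = -59*(-503/4) = 29677/4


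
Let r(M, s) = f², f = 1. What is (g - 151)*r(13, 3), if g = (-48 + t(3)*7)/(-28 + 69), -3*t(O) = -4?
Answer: -18689/123 ≈ -151.94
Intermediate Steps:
t(O) = 4/3 (t(O) = -⅓*(-4) = 4/3)
r(M, s) = 1 (r(M, s) = 1² = 1)
g = -116/123 (g = (-48 + (4/3)*7)/(-28 + 69) = (-48 + 28/3)/41 = -116/3*1/41 = -116/123 ≈ -0.94309)
(g - 151)*r(13, 3) = (-116/123 - 151)*1 = -18689/123*1 = -18689/123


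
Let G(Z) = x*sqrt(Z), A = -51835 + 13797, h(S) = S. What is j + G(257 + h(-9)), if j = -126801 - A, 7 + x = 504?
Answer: -88763 + 994*sqrt(62) ≈ -80936.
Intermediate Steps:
x = 497 (x = -7 + 504 = 497)
A = -38038
j = -88763 (j = -126801 - 1*(-38038) = -126801 + 38038 = -88763)
G(Z) = 497*sqrt(Z)
j + G(257 + h(-9)) = -88763 + 497*sqrt(257 - 9) = -88763 + 497*sqrt(248) = -88763 + 497*(2*sqrt(62)) = -88763 + 994*sqrt(62)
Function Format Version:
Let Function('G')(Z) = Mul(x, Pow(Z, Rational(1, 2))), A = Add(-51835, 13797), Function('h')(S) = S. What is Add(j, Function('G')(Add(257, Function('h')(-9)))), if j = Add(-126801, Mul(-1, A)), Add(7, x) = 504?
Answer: Add(-88763, Mul(994, Pow(62, Rational(1, 2)))) ≈ -80936.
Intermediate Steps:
x = 497 (x = Add(-7, 504) = 497)
A = -38038
j = -88763 (j = Add(-126801, Mul(-1, -38038)) = Add(-126801, 38038) = -88763)
Function('G')(Z) = Mul(497, Pow(Z, Rational(1, 2)))
Add(j, Function('G')(Add(257, Function('h')(-9)))) = Add(-88763, Mul(497, Pow(Add(257, -9), Rational(1, 2)))) = Add(-88763, Mul(497, Pow(248, Rational(1, 2)))) = Add(-88763, Mul(497, Mul(2, Pow(62, Rational(1, 2))))) = Add(-88763, Mul(994, Pow(62, Rational(1, 2))))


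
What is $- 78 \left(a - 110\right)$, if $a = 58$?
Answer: $4056$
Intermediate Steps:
$- 78 \left(a - 110\right) = - 78 \left(58 - 110\right) = \left(-78\right) \left(-52\right) = 4056$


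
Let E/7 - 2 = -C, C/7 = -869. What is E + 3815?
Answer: 46410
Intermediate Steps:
C = -6083 (C = 7*(-869) = -6083)
E = 42595 (E = 14 + 7*(-1*(-6083)) = 14 + 7*6083 = 14 + 42581 = 42595)
E + 3815 = 42595 + 3815 = 46410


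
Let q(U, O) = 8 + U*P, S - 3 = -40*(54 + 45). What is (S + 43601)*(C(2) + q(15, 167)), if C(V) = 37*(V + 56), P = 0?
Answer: 85393176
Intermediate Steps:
S = -3957 (S = 3 - 40*(54 + 45) = 3 - 40*99 = 3 - 3960 = -3957)
C(V) = 2072 + 37*V (C(V) = 37*(56 + V) = 2072 + 37*V)
q(U, O) = 8 (q(U, O) = 8 + U*0 = 8 + 0 = 8)
(S + 43601)*(C(2) + q(15, 167)) = (-3957 + 43601)*((2072 + 37*2) + 8) = 39644*((2072 + 74) + 8) = 39644*(2146 + 8) = 39644*2154 = 85393176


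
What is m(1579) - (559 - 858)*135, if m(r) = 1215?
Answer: 41580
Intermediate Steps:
m(1579) - (559 - 858)*135 = 1215 - (559 - 858)*135 = 1215 - (-299)*135 = 1215 - 1*(-40365) = 1215 + 40365 = 41580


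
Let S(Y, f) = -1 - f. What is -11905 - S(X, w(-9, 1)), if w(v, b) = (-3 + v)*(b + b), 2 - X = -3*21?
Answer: -11928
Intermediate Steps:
X = 65 (X = 2 - (-3)*21 = 2 - 1*(-63) = 2 + 63 = 65)
w(v, b) = 2*b*(-3 + v) (w(v, b) = (-3 + v)*(2*b) = 2*b*(-3 + v))
-11905 - S(X, w(-9, 1)) = -11905 - (-1 - 2*(-3 - 9)) = -11905 - (-1 - 2*(-12)) = -11905 - (-1 - 1*(-24)) = -11905 - (-1 + 24) = -11905 - 1*23 = -11905 - 23 = -11928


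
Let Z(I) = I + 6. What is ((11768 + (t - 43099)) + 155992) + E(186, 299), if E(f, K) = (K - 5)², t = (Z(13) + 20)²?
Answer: 212618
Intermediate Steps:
Z(I) = 6 + I
t = 1521 (t = ((6 + 13) + 20)² = (19 + 20)² = 39² = 1521)
E(f, K) = (-5 + K)²
((11768 + (t - 43099)) + 155992) + E(186, 299) = ((11768 + (1521 - 43099)) + 155992) + (-5 + 299)² = ((11768 - 41578) + 155992) + 294² = (-29810 + 155992) + 86436 = 126182 + 86436 = 212618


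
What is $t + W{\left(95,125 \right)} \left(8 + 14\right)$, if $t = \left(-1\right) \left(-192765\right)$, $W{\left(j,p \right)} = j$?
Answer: $194855$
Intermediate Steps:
$t = 192765$
$t + W{\left(95,125 \right)} \left(8 + 14\right) = 192765 + 95 \left(8 + 14\right) = 192765 + 95 \cdot 22 = 192765 + 2090 = 194855$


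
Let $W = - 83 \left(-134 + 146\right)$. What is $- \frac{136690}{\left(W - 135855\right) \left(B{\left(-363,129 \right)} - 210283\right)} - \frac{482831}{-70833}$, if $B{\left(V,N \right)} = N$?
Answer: $\frac{110207191232104}{16167792497857} \approx 6.8165$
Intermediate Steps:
$W = -996$ ($W = \left(-83\right) 12 = -996$)
$- \frac{136690}{\left(W - 135855\right) \left(B{\left(-363,129 \right)} - 210283\right)} - \frac{482831}{-70833} = - \frac{136690}{\left(-996 - 135855\right) \left(129 - 210283\right)} - \frac{482831}{-70833} = - \frac{136690}{\left(-136851\right) \left(-210154\right)} - - \frac{482831}{70833} = - \frac{136690}{28759785054} + \frac{482831}{70833} = \left(-136690\right) \frac{1}{28759785054} + \frac{482831}{70833} = - \frac{68345}{14379892527} + \frac{482831}{70833} = \frac{110207191232104}{16167792497857}$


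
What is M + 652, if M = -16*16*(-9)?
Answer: 2956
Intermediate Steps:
M = 2304 (M = -256*(-9) = 2304)
M + 652 = 2304 + 652 = 2956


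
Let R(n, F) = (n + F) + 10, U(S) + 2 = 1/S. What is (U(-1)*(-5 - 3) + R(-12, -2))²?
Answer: 400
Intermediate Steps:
U(S) = -2 + 1/S
R(n, F) = 10 + F + n (R(n, F) = (F + n) + 10 = 10 + F + n)
(U(-1)*(-5 - 3) + R(-12, -2))² = ((-2 + 1/(-1))*(-5 - 3) + (10 - 2 - 12))² = ((-2 - 1)*(-8) - 4)² = (-3*(-8) - 4)² = (24 - 4)² = 20² = 400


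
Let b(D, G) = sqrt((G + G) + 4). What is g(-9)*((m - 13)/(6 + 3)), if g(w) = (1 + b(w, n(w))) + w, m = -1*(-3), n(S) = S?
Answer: 80/9 - 10*I*sqrt(14)/9 ≈ 8.8889 - 4.1574*I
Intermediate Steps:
m = 3
b(D, G) = sqrt(4 + 2*G) (b(D, G) = sqrt(2*G + 4) = sqrt(4 + 2*G))
g(w) = 1 + w + sqrt(4 + 2*w) (g(w) = (1 + sqrt(4 + 2*w)) + w = 1 + w + sqrt(4 + 2*w))
g(-9)*((m - 13)/(6 + 3)) = (1 - 9 + sqrt(4 + 2*(-9)))*((3 - 13)/(6 + 3)) = (1 - 9 + sqrt(4 - 18))*(-10/9) = (1 - 9 + sqrt(-14))*(-10*1/9) = (1 - 9 + I*sqrt(14))*(-10/9) = (-8 + I*sqrt(14))*(-10/9) = 80/9 - 10*I*sqrt(14)/9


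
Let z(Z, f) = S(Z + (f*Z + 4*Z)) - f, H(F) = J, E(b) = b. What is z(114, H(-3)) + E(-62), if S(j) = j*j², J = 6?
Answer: 1971934996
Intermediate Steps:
H(F) = 6
S(j) = j³
z(Z, f) = (5*Z + Z*f)³ - f (z(Z, f) = (Z + (f*Z + 4*Z))³ - f = (Z + (Z*f + 4*Z))³ - f = (Z + (4*Z + Z*f))³ - f = (5*Z + Z*f)³ - f)
z(114, H(-3)) + E(-62) = (-1*6 + 114³*(5 + 6)³) - 62 = (-6 + 1481544*11³) - 62 = (-6 + 1481544*1331) - 62 = (-6 + 1971935064) - 62 = 1971935058 - 62 = 1971934996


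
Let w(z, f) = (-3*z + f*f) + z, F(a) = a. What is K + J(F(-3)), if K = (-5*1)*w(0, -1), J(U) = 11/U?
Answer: -26/3 ≈ -8.6667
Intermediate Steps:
w(z, f) = f² - 2*z (w(z, f) = (-3*z + f²) + z = (f² - 3*z) + z = f² - 2*z)
K = -5 (K = (-5*1)*((-1)² - 2*0) = -5*(1 + 0) = -5*1 = -5)
K + J(F(-3)) = -5 + 11/(-3) = -5 + 11*(-⅓) = -5 - 11/3 = -26/3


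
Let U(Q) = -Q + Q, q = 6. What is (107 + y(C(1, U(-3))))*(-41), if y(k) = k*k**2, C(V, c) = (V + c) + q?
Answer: -18450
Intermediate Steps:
U(Q) = 0
C(V, c) = 6 + V + c (C(V, c) = (V + c) + 6 = 6 + V + c)
y(k) = k**3
(107 + y(C(1, U(-3))))*(-41) = (107 + (6 + 1 + 0)**3)*(-41) = (107 + 7**3)*(-41) = (107 + 343)*(-41) = 450*(-41) = -18450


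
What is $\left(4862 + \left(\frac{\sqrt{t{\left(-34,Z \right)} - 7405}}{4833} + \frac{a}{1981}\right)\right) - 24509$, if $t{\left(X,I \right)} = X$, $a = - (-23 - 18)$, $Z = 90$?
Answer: $- \frac{38920666}{1981} + \frac{i \sqrt{7439}}{4833} \approx -19647.0 + 0.017846 i$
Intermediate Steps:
$a = 41$ ($a = \left(-1\right) \left(-41\right) = 41$)
$\left(4862 + \left(\frac{\sqrt{t{\left(-34,Z \right)} - 7405}}{4833} + \frac{a}{1981}\right)\right) - 24509 = \left(4862 + \left(\frac{\sqrt{-34 - 7405}}{4833} + \frac{41}{1981}\right)\right) - 24509 = \left(4862 + \left(\sqrt{-7439} \cdot \frac{1}{4833} + 41 \cdot \frac{1}{1981}\right)\right) - 24509 = \left(4862 + \left(i \sqrt{7439} \cdot \frac{1}{4833} + \frac{41}{1981}\right)\right) - 24509 = \left(4862 + \left(\frac{i \sqrt{7439}}{4833} + \frac{41}{1981}\right)\right) - 24509 = \left(4862 + \left(\frac{41}{1981} + \frac{i \sqrt{7439}}{4833}\right)\right) - 24509 = \left(\frac{9631663}{1981} + \frac{i \sqrt{7439}}{4833}\right) - 24509 = - \frac{38920666}{1981} + \frac{i \sqrt{7439}}{4833}$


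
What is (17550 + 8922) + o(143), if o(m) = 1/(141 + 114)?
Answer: 6750361/255 ≈ 26472.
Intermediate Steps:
o(m) = 1/255
(17550 + 8922) + o(143) = (17550 + 8922) + 1/255 = 26472 + 1/255 = 6750361/255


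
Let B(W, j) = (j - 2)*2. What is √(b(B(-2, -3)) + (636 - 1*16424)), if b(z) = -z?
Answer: 7*I*√322 ≈ 125.61*I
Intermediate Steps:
B(W, j) = -4 + 2*j (B(W, j) = (-2 + j)*2 = -4 + 2*j)
√(b(B(-2, -3)) + (636 - 1*16424)) = √(-(-4 + 2*(-3)) + (636 - 1*16424)) = √(-(-4 - 6) + (636 - 16424)) = √(-1*(-10) - 15788) = √(10 - 15788) = √(-15778) = 7*I*√322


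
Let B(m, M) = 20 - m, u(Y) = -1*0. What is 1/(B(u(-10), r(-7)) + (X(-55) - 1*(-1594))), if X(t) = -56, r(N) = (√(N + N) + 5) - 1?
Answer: 1/1558 ≈ 0.00064185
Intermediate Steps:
r(N) = 4 + √2*√N (r(N) = (√(2*N) + 5) - 1 = (√2*√N + 5) - 1 = (5 + √2*√N) - 1 = 4 + √2*√N)
u(Y) = 0
1/(B(u(-10), r(-7)) + (X(-55) - 1*(-1594))) = 1/((20 - 1*0) + (-56 - 1*(-1594))) = 1/((20 + 0) + (-56 + 1594)) = 1/(20 + 1538) = 1/1558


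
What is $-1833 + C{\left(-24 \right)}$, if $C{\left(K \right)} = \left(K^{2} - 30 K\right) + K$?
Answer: $-561$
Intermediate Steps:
$C{\left(K \right)} = K^{2} - 29 K$
$-1833 + C{\left(-24 \right)} = -1833 - 24 \left(-29 - 24\right) = -1833 - -1272 = -1833 + 1272 = -561$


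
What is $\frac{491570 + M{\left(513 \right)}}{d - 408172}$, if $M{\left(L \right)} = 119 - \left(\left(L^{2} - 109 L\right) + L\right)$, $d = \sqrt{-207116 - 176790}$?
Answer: $- \frac{57944913464}{83302382745} - \frac{141962 i \sqrt{383906}}{83302382745} \approx -0.6956 - 0.0010559 i$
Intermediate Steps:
$d = i \sqrt{383906}$ ($d = \sqrt{-383906} = i \sqrt{383906} \approx 619.6 i$)
$M{\left(L \right)} = 119 - L^{2} + 108 L$ ($M{\left(L \right)} = 119 - \left(L^{2} - 108 L\right) = 119 - L^{2} + 108 L$)
$\frac{491570 + M{\left(513 \right)}}{d - 408172} = \frac{491570 + \left(119 - 513^{2} + 108 \cdot 513\right)}{i \sqrt{383906} - 408172} = \frac{491570 + \left(119 - 263169 + 55404\right)}{-408172 + i \sqrt{383906}} = \frac{491570 - 207646}{-408172 + i \sqrt{383906}} = \frac{283924}{-408172 + i \sqrt{383906}}$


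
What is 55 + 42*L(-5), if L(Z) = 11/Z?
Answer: -187/5 ≈ -37.400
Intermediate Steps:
55 + 42*L(-5) = 55 + 42*(11/(-5)) = 55 + 42*(11*(-⅕)) = 55 + 42*(-11/5) = 55 - 462/5 = -187/5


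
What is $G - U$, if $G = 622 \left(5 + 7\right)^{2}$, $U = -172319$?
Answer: $261887$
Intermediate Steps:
$G = 89568$ ($G = 622 \cdot 12^{2} = 622 \cdot 144 = 89568$)
$G - U = 89568 - -172319 = 89568 + 172319 = 261887$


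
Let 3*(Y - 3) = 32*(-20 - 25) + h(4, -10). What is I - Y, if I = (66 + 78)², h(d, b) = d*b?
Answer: 63679/3 ≈ 21226.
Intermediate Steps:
h(d, b) = b*d
Y = -1471/3 (Y = 3 + (32*(-20 - 25) - 10*4)/3 = 3 + (32*(-45) - 40)/3 = 3 + (-1440 - 40)/3 = 3 + (⅓)*(-1480) = 3 - 1480/3 = -1471/3 ≈ -490.33)
I = 20736 (I = 144² = 20736)
I - Y = 20736 - 1*(-1471/3) = 20736 + 1471/3 = 63679/3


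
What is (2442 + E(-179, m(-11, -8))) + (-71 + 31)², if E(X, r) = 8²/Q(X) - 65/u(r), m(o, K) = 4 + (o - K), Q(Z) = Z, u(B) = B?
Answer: 711819/179 ≈ 3976.6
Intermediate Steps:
m(o, K) = 4 + o - K
E(X, r) = -65/r + 64/X (E(X, r) = 8²/X - 65/r = 64/X - 65/r = -65/r + 64/X)
(2442 + E(-179, m(-11, -8))) + (-71 + 31)² = (2442 + (-65/(4 - 11 - 1*(-8)) + 64/(-179))) + (-71 + 31)² = (2442 + (-65/(4 - 11 + 8) + 64*(-1/179))) + (-40)² = (2442 + (-65/1 - 64/179)) + 1600 = (2442 + (-65*1 - 64/179)) + 1600 = (2442 + (-65 - 64/179)) + 1600 = (2442 - 11699/179) + 1600 = 425419/179 + 1600 = 711819/179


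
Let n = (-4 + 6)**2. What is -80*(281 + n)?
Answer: -22800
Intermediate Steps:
n = 4 (n = 2**2 = 4)
-80*(281 + n) = -80*(281 + 4) = -80*285 = -22800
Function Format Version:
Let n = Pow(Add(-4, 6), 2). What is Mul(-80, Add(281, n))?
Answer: -22800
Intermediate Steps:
n = 4 (n = Pow(2, 2) = 4)
Mul(-80, Add(281, n)) = Mul(-80, Add(281, 4)) = Mul(-80, 285) = -22800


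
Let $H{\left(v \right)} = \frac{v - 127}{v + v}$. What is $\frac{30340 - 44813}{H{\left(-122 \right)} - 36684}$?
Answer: $\frac{3531412}{8950647} \approx 0.39454$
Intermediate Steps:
$H{\left(v \right)} = \frac{-127 + v}{2 v}$
$\frac{30340 - 44813}{H{\left(-122 \right)} - 36684} = \frac{30340 - 44813}{\frac{-127 - 122}{2 \left(-122\right)} - 36684} = - \frac{14473}{\frac{1}{2} \left(- \frac{1}{122}\right) \left(-249\right) - 36684} = - \frac{14473}{\frac{249}{244} - 36684} = - \frac{14473}{- \frac{8950647}{244}} = \left(-14473\right) \left(- \frac{244}{8950647}\right) = \frac{3531412}{8950647}$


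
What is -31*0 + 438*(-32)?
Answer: -14016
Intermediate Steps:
-31*0 + 438*(-32) = 0 - 14016 = -14016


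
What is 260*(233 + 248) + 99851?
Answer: 224911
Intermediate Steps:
260*(233 + 248) + 99851 = 260*481 + 99851 = 125060 + 99851 = 224911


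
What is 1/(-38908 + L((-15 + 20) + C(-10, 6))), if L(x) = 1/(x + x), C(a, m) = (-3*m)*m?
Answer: -206/8015049 ≈ -2.5702e-5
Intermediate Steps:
C(a, m) = -3*m**2
L(x) = 1/(2*x)
1/(-38908 + L((-15 + 20) + C(-10, 6))) = 1/(-38908 + 1/(2*((-15 + 20) - 3*6**2))) = 1/(-38908 + 1/(2*(5 - 3*36))) = 1/(-38908 + 1/(2*(5 - 108))) = 1/(-38908 + (1/2)/(-103)) = 1/(-38908 + (1/2)*(-1/103)) = 1/(-38908 - 1/206) = 1/(-8015049/206) = -206/8015049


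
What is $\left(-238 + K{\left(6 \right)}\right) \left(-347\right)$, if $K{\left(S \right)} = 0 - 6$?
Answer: $84668$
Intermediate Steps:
$K{\left(S \right)} = -6$
$\left(-238 + K{\left(6 \right)}\right) \left(-347\right) = \left(-238 - 6\right) \left(-347\right) = \left(-244\right) \left(-347\right) = 84668$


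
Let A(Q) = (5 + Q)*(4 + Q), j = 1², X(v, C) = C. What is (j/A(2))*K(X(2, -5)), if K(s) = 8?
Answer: 4/21 ≈ 0.19048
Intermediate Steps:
j = 1
A(Q) = (4 + Q)*(5 + Q)
(j/A(2))*K(X(2, -5)) = (1/(20 + 2² + 9*2))*8 = (1/(20 + 4 + 18))*8 = (1/42)*8 = 4/21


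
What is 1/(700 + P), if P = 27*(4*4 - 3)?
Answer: 1/1051 ≈ 0.00095147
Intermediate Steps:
P = 351 (P = 27*(16 - 3) = 27*13 = 351)
1/(700 + P) = 1/(700 + 351) = 1/1051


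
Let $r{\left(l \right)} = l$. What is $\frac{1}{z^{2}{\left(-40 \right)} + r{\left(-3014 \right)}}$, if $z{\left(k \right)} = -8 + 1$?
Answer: $- \frac{1}{2965} \approx -0.00033727$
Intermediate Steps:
$z{\left(k \right)} = -7$
$\frac{1}{z^{2}{\left(-40 \right)} + r{\left(-3014 \right)}} = \frac{1}{\left(-7\right)^{2} - 3014} = \frac{1}{49 - 3014} = \frac{1}{-2965} = - \frac{1}{2965}$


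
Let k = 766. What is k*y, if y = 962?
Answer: 736892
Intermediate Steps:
k*y = 766*962 = 736892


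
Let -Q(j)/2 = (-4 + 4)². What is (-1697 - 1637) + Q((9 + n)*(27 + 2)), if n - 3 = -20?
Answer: -3334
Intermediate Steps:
n = -17 (n = 3 - 20 = -17)
Q(j) = 0 (Q(j) = -2*(-4 + 4)² = -2*0² = -2*0 = 0)
(-1697 - 1637) + Q((9 + n)*(27 + 2)) = (-1697 - 1637) + 0 = -3334 + 0 = -3334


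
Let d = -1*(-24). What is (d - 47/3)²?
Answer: 625/9 ≈ 69.444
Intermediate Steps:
d = 24
(d - 47/3)² = (24 - 47/3)² = (25/3)² = 625/9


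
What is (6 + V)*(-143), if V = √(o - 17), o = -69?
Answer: -858 - 143*I*√86 ≈ -858.0 - 1326.1*I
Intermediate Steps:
V = I*√86 (V = √(-69 - 17) = √(-86) = I*√86 ≈ 9.2736*I)
(6 + V)*(-143) = (6 + I*√86)*(-143) = -858 - 143*I*√86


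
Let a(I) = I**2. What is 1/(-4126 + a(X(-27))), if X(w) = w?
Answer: -1/3397 ≈ -0.00029438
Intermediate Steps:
1/(-4126 + a(X(-27))) = 1/(-4126 + (-27)**2) = 1/(-4126 + 729) = 1/(-3397) = -1/3397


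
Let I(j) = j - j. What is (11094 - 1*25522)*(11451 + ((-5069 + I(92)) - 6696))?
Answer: 4530392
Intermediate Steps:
I(j) = 0
(11094 - 1*25522)*(11451 + ((-5069 + I(92)) - 6696)) = (11094 - 1*25522)*(11451 + ((-5069 + 0) - 6696)) = (11094 - 25522)*(11451 + (-5069 - 6696)) = -14428*(11451 - 11765) = -14428*(-314) = 4530392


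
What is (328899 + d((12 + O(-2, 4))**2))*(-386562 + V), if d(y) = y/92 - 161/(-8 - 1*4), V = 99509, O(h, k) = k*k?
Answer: -26059296828487/276 ≈ -9.4418e+10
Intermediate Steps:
O(h, k) = k**2
d(y) = 161/12 + y/92 (d(y) = y*(1/92) - 161/(-8 - 4) = y/92 - 161/(-12) = y/92 - 161*(-1/12) = y/92 + 161/12 = 161/12 + y/92)
(328899 + d((12 + O(-2, 4))**2))*(-386562 + V) = (328899 + (161/12 + (12 + 4**2)**2/92))*(-386562 + 99509) = (328899 + (161/12 + (12 + 16)**2/92))*(-287053) = (328899 + (161/12 + (1/92)*28**2))*(-287053) = (328899 + (161/12 + (1/92)*784))*(-287053) = (328899 + (161/12 + 196/23))*(-287053) = (328899 + 6055/276)*(-287053) = (90782179/276)*(-287053) = -26059296828487/276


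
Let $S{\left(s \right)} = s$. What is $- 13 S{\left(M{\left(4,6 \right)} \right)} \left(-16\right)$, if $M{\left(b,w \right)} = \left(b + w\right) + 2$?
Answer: $2496$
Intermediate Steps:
$M{\left(b,w \right)} = 2 + b + w$
$- 13 S{\left(M{\left(4,6 \right)} \right)} \left(-16\right) = - 13 \left(2 + 4 + 6\right) \left(-16\right) = \left(-13\right) 12 \left(-16\right) = \left(-156\right) \left(-16\right) = 2496$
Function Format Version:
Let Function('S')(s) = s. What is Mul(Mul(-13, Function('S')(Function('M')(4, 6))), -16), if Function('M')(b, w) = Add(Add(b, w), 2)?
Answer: 2496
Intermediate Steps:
Function('M')(b, w) = Add(2, b, w)
Mul(Mul(-13, Function('S')(Function('M')(4, 6))), -16) = Mul(Mul(-13, Add(2, 4, 6)), -16) = Mul(Mul(-13, 12), -16) = Mul(-156, -16) = 2496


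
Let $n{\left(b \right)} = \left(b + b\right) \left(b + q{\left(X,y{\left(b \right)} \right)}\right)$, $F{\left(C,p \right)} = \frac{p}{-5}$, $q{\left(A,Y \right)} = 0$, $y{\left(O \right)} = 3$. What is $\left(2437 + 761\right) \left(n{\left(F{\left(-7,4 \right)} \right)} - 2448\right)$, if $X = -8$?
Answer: $- \frac{195615264}{25} \approx -7.8246 \cdot 10^{6}$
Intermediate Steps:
$F{\left(C,p \right)} = - \frac{p}{5}$ ($F{\left(C,p \right)} = p \left(- \frac{1}{5}\right) = - \frac{p}{5}$)
$n{\left(b \right)} = 2 b^{2}$ ($n{\left(b \right)} = \left(b + b\right) \left(b + 0\right) = 2 b b = 2 b^{2}$)
$\left(2437 + 761\right) \left(n{\left(F{\left(-7,4 \right)} \right)} - 2448\right) = \left(2437 + 761\right) \left(2 \left(\left(- \frac{1}{5}\right) 4\right)^{2} - 2448\right) = 3198 \left(2 \left(- \frac{4}{5}\right)^{2} - 2448\right) = 3198 \left(2 \cdot \frac{16}{25} - 2448\right) = 3198 \left(\frac{32}{25} - 2448\right) = 3198 \left(- \frac{61168}{25}\right) = - \frac{195615264}{25}$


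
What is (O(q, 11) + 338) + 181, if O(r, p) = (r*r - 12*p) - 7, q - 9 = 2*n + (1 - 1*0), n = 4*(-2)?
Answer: 416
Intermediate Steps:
n = -8
q = -6 (q = 9 + (2*(-8) + (1 - 1*0)) = 9 + (-16 + (1 + 0)) = 9 + (-16 + 1) = 9 - 15 = -6)
O(r, p) = -7 + r**2 - 12*p (O(r, p) = (r**2 - 12*p) - 7 = -7 + r**2 - 12*p)
(O(q, 11) + 338) + 181 = ((-7 + (-6)**2 - 12*11) + 338) + 181 = ((-7 + 36 - 132) + 338) + 181 = (-103 + 338) + 181 = 235 + 181 = 416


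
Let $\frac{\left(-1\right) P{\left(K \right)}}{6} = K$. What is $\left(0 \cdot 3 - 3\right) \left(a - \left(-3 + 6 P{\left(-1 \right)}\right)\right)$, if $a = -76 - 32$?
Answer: $423$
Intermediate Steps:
$P{\left(K \right)} = - 6 K$
$a = -108$ ($a = -76 - 32 = -108$)
$\left(0 \cdot 3 - 3\right) \left(a - \left(-3 + 6 P{\left(-1 \right)}\right)\right) = \left(0 \cdot 3 - 3\right) \left(-108 + \left(- 6 \left(\left(-6\right) \left(-1\right)\right) + 3\right)\right) = \left(0 - 3\right) \left(-108 + \left(\left(-6\right) 6 + 3\right)\right) = - 3 \left(-108 + \left(-36 + 3\right)\right) = - 3 \left(-108 - 33\right) = \left(-3\right) \left(-141\right) = 423$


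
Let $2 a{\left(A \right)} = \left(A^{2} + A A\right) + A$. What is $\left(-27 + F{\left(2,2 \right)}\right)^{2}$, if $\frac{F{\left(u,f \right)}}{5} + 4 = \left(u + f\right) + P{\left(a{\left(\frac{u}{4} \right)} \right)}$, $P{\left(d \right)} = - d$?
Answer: $\frac{3481}{4} \approx 870.25$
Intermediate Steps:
$a{\left(A \right)} = A^{2} + \frac{A}{2}$ ($a{\left(A \right)} = \frac{\left(A^{2} + A A\right) + A}{2} = \frac{\left(A^{2} + A^{2}\right) + A}{2} = \frac{2 A^{2} + A}{2} = \frac{A + 2 A^{2}}{2} = A^{2} + \frac{A}{2}$)
$F{\left(u,f \right)} = -20 + 5 f + 5 u - \frac{5 u \left(\frac{1}{2} + \frac{u}{4}\right)}{4}$ ($F{\left(u,f \right)} = -20 + 5 \left(\left(u + f\right) - \frac{u}{4} \left(\frac{1}{2} + \frac{u}{4}\right)\right) = -20 + 5 \left(\left(f + u\right) - u \frac{1}{4} \left(\frac{1}{2} + u \frac{1}{4}\right)\right) = -20 + 5 \left(\left(f + u\right) - \frac{u}{4} \left(\frac{1}{2} + \frac{u}{4}\right)\right) = -20 + 5 \left(\left(f + u\right) - \frac{u \left(\frac{1}{2} + \frac{u}{4}\right)}{4}\right) = -20 + 5 \left(f + u - \frac{u \left(\frac{1}{2} + \frac{u}{4}\right)}{4}\right) = -20 + \left(5 f + 5 u - \frac{5 u \left(\frac{1}{2} + \frac{u}{4}\right)}{4}\right) = -20 + 5 f + 5 u - \frac{5 u \left(\frac{1}{2} + \frac{u}{4}\right)}{4}$)
$\left(-27 + F{\left(2,2 \right)}\right)^{2} = \left(-27 + \left(-20 + 5 \cdot 2 - \frac{5 \cdot 2^{2}}{16} + \frac{35}{8} \cdot 2\right)\right)^{2} = \left(-27 + \left(-20 + 10 - \frac{5}{4} + \frac{35}{4}\right)\right)^{2} = \left(-27 - \frac{5}{2}\right)^{2} = \left(- \frac{59}{2}\right)^{2} = \frac{3481}{4}$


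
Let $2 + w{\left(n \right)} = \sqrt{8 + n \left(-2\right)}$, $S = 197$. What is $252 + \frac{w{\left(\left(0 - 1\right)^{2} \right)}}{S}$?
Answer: $\frac{49642}{197} + \frac{\sqrt{6}}{197} \approx 252.0$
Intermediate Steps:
$w{\left(n \right)} = -2 + \sqrt{8 - 2 n}$ ($w{\left(n \right)} = -2 + \sqrt{8 + n \left(-2\right)} = -2 + \sqrt{8 - 2 n}$)
$252 + \frac{w{\left(\left(0 - 1\right)^{2} \right)}}{S} = 252 + \frac{-2 + \sqrt{8 - 2 \left(0 - 1\right)^{2}}}{197} = 252 + \left(-2 + \sqrt{8 - 2 \left(-1\right)^{2}}\right) \frac{1}{197} = 252 + \left(-2 + \sqrt{8 - 2}\right) \frac{1}{197} = 252 + \left(-2 + \sqrt{6}\right) \frac{1}{197} = 252 - \left(\frac{2}{197} - \frac{\sqrt{6}}{197}\right) = \frac{49642}{197} + \frac{\sqrt{6}}{197}$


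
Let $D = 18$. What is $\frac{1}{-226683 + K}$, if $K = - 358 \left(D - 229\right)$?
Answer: $- \frac{1}{151145} \approx -6.6162 \cdot 10^{-6}$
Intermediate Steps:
$K = 75538$ ($K = - 358 \left(18 - 229\right) = \left(-358\right) \left(-211\right) = 75538$)
$\frac{1}{-226683 + K} = \frac{1}{-226683 + 75538} = \frac{1}{-151145} = - \frac{1}{151145}$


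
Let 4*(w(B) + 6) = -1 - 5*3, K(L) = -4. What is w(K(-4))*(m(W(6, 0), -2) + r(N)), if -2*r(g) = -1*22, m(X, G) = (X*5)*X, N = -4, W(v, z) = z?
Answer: -110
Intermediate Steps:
m(X, G) = 5*X**2 (m(X, G) = (5*X)*X = 5*X**2)
r(g) = 11 (r(g) = -(-1)*22/2 = -1/2*(-22) = 11)
w(B) = -10 (w(B) = -6 + (-1 - 5*3)/4 = -6 + (-1 - 15)/4 = -6 + (1/4)*(-16) = -6 - 4 = -10)
w(K(-4))*(m(W(6, 0), -2) + r(N)) = -10*(5*0**2 + 11) = -10*(5*0 + 11) = -10*(0 + 11) = -10*11 = -110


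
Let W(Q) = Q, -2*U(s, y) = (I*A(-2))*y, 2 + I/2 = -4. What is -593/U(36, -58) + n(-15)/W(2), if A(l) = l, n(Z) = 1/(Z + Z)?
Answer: -3023/3480 ≈ -0.86868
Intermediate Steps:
n(Z) = 1/(2*Z)
I = -12 (I = -4 + 2*(-4) = -4 - 8 = -12)
U(s, y) = -12*y (U(s, y) = -(-12*(-2))*y/2 = -12*y)
-593/U(36, -58) + n(-15)/W(2) = -593/((-12*(-58))) + ((½)/(-15))/2 = -593/696 + ((½)*(-1/15))*(½) = -593*1/696 - 1/30*½ = -593/696 - 1/60 = -3023/3480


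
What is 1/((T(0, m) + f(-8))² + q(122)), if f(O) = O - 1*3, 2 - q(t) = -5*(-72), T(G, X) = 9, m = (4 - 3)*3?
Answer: -1/354 ≈ -0.0028249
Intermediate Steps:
m = 3 (m = 1*3 = 3)
q(t) = -358 (q(t) = 2 - (-5)*(-72) = 2 - 1*360 = 2 - 360 = -358)
f(O) = -3 + O (f(O) = O - 3 = -3 + O)
1/((T(0, m) + f(-8))² + q(122)) = 1/((9 + (-3 - 8))² - 358) = 1/((9 - 11)² - 358) = 1/((-2)² - 358) = 1/(4 - 358) = 1/(-354) = -1/354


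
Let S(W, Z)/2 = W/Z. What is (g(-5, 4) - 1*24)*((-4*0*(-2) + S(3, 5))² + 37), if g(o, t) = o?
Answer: -27869/25 ≈ -1114.8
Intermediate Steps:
S(W, Z) = 2*W/Z (S(W, Z) = 2*(W/Z) = 2*W/Z)
(g(-5, 4) - 1*24)*((-4*0*(-2) + S(3, 5))² + 37) = (-5 - 1*24)*((-4*0*(-2) + 2*3/5)² + 37) = (-5 - 24)*((0*(-2) + 2*3*(⅕))² + 37) = -29*((0 + 6/5)² + 37) = -29*((6/5)² + 37) = -29*(36/25 + 37) = -29*961/25 = -27869/25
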